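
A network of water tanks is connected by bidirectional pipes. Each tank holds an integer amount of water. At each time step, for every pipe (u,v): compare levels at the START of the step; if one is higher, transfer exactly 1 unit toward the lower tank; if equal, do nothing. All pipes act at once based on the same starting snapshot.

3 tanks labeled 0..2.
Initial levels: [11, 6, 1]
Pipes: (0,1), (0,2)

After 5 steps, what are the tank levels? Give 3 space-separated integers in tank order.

Step 1: flows [0->1,0->2] -> levels [9 7 2]
Step 2: flows [0->1,0->2] -> levels [7 8 3]
Step 3: flows [1->0,0->2] -> levels [7 7 4]
Step 4: flows [0=1,0->2] -> levels [6 7 5]
Step 5: flows [1->0,0->2] -> levels [6 6 6]

Answer: 6 6 6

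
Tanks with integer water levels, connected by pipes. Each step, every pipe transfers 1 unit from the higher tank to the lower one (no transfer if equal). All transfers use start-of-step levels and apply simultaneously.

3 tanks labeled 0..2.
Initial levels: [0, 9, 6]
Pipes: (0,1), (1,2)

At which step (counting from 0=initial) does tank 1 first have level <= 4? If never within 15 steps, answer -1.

Step 1: flows [1->0,1->2] -> levels [1 7 7]
Step 2: flows [1->0,1=2] -> levels [2 6 7]
Step 3: flows [1->0,2->1] -> levels [3 6 6]
Step 4: flows [1->0,1=2] -> levels [4 5 6]
Step 5: flows [1->0,2->1] -> levels [5 5 5]
Step 6: flows [0=1,1=2] -> levels [5 5 5]
  -> stable; tank 1 stays at 5 > 4
Tank 1 never reaches <=4 within 15 steps

Answer: -1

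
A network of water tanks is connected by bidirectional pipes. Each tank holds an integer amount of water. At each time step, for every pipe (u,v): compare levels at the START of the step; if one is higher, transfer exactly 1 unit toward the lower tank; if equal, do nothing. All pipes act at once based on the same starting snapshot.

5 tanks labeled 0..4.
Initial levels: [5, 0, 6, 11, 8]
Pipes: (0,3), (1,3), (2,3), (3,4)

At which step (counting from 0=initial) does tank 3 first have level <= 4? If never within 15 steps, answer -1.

Step 1: flows [3->0,3->1,3->2,3->4] -> levels [6 1 7 7 9]
Step 2: flows [3->0,3->1,2=3,4->3] -> levels [7 2 7 6 8]
Step 3: flows [0->3,3->1,2->3,4->3] -> levels [6 3 6 8 7]
Step 4: flows [3->0,3->1,3->2,3->4] -> levels [7 4 7 4 8]
Tank 3 first reaches <=4 at step 4

Answer: 4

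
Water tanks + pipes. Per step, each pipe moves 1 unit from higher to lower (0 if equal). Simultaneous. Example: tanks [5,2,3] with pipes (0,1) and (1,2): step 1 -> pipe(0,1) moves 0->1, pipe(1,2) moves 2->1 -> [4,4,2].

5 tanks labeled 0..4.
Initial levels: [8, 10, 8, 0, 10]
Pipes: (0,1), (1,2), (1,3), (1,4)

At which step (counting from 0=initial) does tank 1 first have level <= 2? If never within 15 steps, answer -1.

Step 1: flows [1->0,1->2,1->3,1=4] -> levels [9 7 9 1 10]
Step 2: flows [0->1,2->1,1->3,4->1] -> levels [8 9 8 2 9]
Step 3: flows [1->0,1->2,1->3,1=4] -> levels [9 6 9 3 9]
Step 4: flows [0->1,2->1,1->3,4->1] -> levels [8 8 8 4 8]
Step 5: flows [0=1,1=2,1->3,1=4] -> levels [8 7 8 5 8]
Step 6: flows [0->1,2->1,1->3,4->1] -> levels [7 9 7 6 7]
Step 7: flows [1->0,1->2,1->3,1->4] -> levels [8 5 8 7 8]
Step 8: flows [0->1,2->1,3->1,4->1] -> levels [7 9 7 6 7]
  -> period-2 cycle (repeats step 6); tank 1 never drops to <=2
Tank 1 never reaches <=2 within 15 steps

Answer: -1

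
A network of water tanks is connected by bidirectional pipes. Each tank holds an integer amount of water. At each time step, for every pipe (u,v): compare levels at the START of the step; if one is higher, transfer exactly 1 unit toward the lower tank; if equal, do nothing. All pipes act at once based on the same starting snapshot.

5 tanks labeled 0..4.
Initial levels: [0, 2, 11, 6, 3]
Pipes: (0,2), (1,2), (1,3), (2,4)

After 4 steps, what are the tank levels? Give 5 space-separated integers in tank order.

Answer: 4 6 3 4 5

Derivation:
Step 1: flows [2->0,2->1,3->1,2->4] -> levels [1 4 8 5 4]
Step 2: flows [2->0,2->1,3->1,2->4] -> levels [2 6 5 4 5]
Step 3: flows [2->0,1->2,1->3,2=4] -> levels [3 4 5 5 5]
Step 4: flows [2->0,2->1,3->1,2=4] -> levels [4 6 3 4 5]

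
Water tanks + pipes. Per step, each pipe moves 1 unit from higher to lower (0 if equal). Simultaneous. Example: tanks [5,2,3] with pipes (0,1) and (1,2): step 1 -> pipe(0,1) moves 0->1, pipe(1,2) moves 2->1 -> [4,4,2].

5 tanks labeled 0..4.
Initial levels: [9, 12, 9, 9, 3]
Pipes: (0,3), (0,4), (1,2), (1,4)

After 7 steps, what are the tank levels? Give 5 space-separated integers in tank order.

Step 1: flows [0=3,0->4,1->2,1->4] -> levels [8 10 10 9 5]
Step 2: flows [3->0,0->4,1=2,1->4] -> levels [8 9 10 8 7]
Step 3: flows [0=3,0->4,2->1,1->4] -> levels [7 9 9 8 9]
Step 4: flows [3->0,4->0,1=2,1=4] -> levels [9 9 9 7 8]
Step 5: flows [0->3,0->4,1=2,1->4] -> levels [7 8 9 8 10]
Step 6: flows [3->0,4->0,2->1,4->1] -> levels [9 10 8 7 8]
Step 7: flows [0->3,0->4,1->2,1->4] -> levels [7 8 9 8 10]

Answer: 7 8 9 8 10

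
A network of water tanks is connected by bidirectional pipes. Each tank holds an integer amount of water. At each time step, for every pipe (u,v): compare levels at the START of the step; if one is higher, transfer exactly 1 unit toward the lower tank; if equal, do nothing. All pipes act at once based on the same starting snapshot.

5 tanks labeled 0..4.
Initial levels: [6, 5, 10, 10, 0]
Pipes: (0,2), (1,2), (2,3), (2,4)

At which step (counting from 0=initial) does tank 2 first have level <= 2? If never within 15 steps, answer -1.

Step 1: flows [2->0,2->1,2=3,2->4] -> levels [7 6 7 10 1]
Step 2: flows [0=2,2->1,3->2,2->4] -> levels [7 7 6 9 2]
Step 3: flows [0->2,1->2,3->2,2->4] -> levels [6 6 8 8 3]
Step 4: flows [2->0,2->1,2=3,2->4] -> levels [7 7 5 8 4]
Step 5: flows [0->2,1->2,3->2,2->4] -> levels [6 6 7 7 5]
Step 6: flows [2->0,2->1,2=3,2->4] -> levels [7 7 4 7 6]
Step 7: flows [0->2,1->2,3->2,4->2] -> levels [6 6 8 6 5]
Step 8: flows [2->0,2->1,2->3,2->4] -> levels [7 7 4 7 6]
  -> period-2 cycle (repeats step 6); tank 2 never drops to <=2
Tank 2 never reaches <=2 within 15 steps

Answer: -1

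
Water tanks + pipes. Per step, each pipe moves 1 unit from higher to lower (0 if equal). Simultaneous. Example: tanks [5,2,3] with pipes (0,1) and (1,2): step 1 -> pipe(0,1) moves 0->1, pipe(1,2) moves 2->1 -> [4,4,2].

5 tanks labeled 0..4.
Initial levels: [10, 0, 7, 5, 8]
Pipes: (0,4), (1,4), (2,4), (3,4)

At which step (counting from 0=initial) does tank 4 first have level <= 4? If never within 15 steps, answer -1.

Answer: 5

Derivation:
Step 1: flows [0->4,4->1,4->2,4->3] -> levels [9 1 8 6 6]
Step 2: flows [0->4,4->1,2->4,3=4] -> levels [8 2 7 6 7]
Step 3: flows [0->4,4->1,2=4,4->3] -> levels [7 3 7 7 6]
Step 4: flows [0->4,4->1,2->4,3->4] -> levels [6 4 6 6 8]
Step 5: flows [4->0,4->1,4->2,4->3] -> levels [7 5 7 7 4]
Tank 4 first reaches <=4 at step 5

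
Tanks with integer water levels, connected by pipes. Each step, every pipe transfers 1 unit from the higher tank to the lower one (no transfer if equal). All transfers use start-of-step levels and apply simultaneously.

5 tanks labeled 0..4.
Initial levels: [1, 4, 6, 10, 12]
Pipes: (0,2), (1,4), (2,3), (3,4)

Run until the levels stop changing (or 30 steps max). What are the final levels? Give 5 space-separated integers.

Answer: 7 8 5 7 6

Derivation:
Step 1: flows [2->0,4->1,3->2,4->3] -> levels [2 5 6 10 10]
Step 2: flows [2->0,4->1,3->2,3=4] -> levels [3 6 6 9 9]
Step 3: flows [2->0,4->1,3->2,3=4] -> levels [4 7 6 8 8]
Step 4: flows [2->0,4->1,3->2,3=4] -> levels [5 8 6 7 7]
Step 5: flows [2->0,1->4,3->2,3=4] -> levels [6 7 6 6 8]
Step 6: flows [0=2,4->1,2=3,4->3] -> levels [6 8 6 7 6]
Step 7: flows [0=2,1->4,3->2,3->4] -> levels [6 7 7 5 8]
Step 8: flows [2->0,4->1,2->3,4->3] -> levels [7 8 5 7 6]
Step 9: flows [0->2,1->4,3->2,3->4] -> levels [6 7 7 5 8]
  -> period-2 cycle: step 9 state = step 7 state; never stabilizes
  -> state at step 30: (30-7) mod 2 = 1, same as step 8 -> [7 8 5 7 6]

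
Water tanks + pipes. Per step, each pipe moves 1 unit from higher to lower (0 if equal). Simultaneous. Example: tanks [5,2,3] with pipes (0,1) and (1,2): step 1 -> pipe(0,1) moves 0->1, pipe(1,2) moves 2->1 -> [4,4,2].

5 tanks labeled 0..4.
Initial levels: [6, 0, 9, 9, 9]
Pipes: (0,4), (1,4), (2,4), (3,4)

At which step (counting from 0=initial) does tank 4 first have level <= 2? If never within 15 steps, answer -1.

Step 1: flows [4->0,4->1,2=4,3=4] -> levels [7 1 9 9 7]
Step 2: flows [0=4,4->1,2->4,3->4] -> levels [7 2 8 8 8]
Step 3: flows [4->0,4->1,2=4,3=4] -> levels [8 3 8 8 6]
Step 4: flows [0->4,4->1,2->4,3->4] -> levels [7 4 7 7 8]
Step 5: flows [4->0,4->1,4->2,4->3] -> levels [8 5 8 8 4]
Step 6: flows [0->4,1->4,2->4,3->4] -> levels [7 4 7 7 8]
  -> period-2 cycle (repeats step 4); tank 4 never drops to <=2
Tank 4 never reaches <=2 within 15 steps

Answer: -1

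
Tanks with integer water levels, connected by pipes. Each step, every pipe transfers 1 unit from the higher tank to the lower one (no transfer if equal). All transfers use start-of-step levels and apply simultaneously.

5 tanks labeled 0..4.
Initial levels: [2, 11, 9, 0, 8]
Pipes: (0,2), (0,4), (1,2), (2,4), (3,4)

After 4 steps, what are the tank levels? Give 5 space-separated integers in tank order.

Answer: 5 7 8 4 6

Derivation:
Step 1: flows [2->0,4->0,1->2,2->4,4->3] -> levels [4 10 8 1 7]
Step 2: flows [2->0,4->0,1->2,2->4,4->3] -> levels [6 9 7 2 6]
Step 3: flows [2->0,0=4,1->2,2->4,4->3] -> levels [7 8 6 3 6]
Step 4: flows [0->2,0->4,1->2,2=4,4->3] -> levels [5 7 8 4 6]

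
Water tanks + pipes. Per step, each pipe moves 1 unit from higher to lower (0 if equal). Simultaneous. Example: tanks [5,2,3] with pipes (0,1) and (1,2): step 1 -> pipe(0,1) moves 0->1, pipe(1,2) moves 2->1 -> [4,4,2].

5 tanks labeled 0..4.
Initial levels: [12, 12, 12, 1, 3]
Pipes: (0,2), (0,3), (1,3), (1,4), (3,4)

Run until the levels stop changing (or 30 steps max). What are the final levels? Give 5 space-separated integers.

Answer: 10 8 8 6 8

Derivation:
Step 1: flows [0=2,0->3,1->3,1->4,4->3] -> levels [11 10 12 4 3]
Step 2: flows [2->0,0->3,1->3,1->4,3->4] -> levels [11 8 11 5 5]
Step 3: flows [0=2,0->3,1->3,1->4,3=4] -> levels [10 6 11 7 6]
Step 4: flows [2->0,0->3,3->1,1=4,3->4] -> levels [10 7 10 6 7]
Step 5: flows [0=2,0->3,1->3,1=4,4->3] -> levels [9 6 10 9 6]
Step 6: flows [2->0,0=3,3->1,1=4,3->4] -> levels [10 7 9 7 7]
Step 7: flows [0->2,0->3,1=3,1=4,3=4] -> levels [8 7 10 8 7]
Step 8: flows [2->0,0=3,3->1,1=4,3->4] -> levels [9 8 9 6 8]
Step 9: flows [0=2,0->3,1->3,1=4,4->3] -> levels [8 7 9 9 7]
Step 10: flows [2->0,3->0,3->1,1=4,3->4] -> levels [10 8 8 6 8]
Step 11: flows [0->2,0->3,1->3,1=4,4->3] -> levels [8 7 9 9 7]
  -> period-2 cycle: step 11 state = step 9 state; never stabilizes
  -> state at step 30: (30-9) mod 2 = 1, same as step 10 -> [10 8 8 6 8]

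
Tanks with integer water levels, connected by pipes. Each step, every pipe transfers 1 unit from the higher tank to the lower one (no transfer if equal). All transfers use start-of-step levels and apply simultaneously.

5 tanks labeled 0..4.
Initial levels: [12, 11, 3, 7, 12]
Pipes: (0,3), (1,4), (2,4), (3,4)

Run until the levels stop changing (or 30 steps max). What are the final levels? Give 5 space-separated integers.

Step 1: flows [0->3,4->1,4->2,4->3] -> levels [11 12 4 9 9]
Step 2: flows [0->3,1->4,4->2,3=4] -> levels [10 11 5 10 9]
Step 3: flows [0=3,1->4,4->2,3->4] -> levels [10 10 6 9 10]
Step 4: flows [0->3,1=4,4->2,4->3] -> levels [9 10 7 11 8]
Step 5: flows [3->0,1->4,4->2,3->4] -> levels [10 9 8 9 9]
Step 6: flows [0->3,1=4,4->2,3=4] -> levels [9 9 9 10 8]
Step 7: flows [3->0,1->4,2->4,3->4] -> levels [10 8 8 8 11]
Step 8: flows [0->3,4->1,4->2,4->3] -> levels [9 9 9 10 8]
  -> period-2 cycle: step 8 state = step 6 state; never stabilizes
  -> state at step 30: (30-6) mod 2 = 0, same as step 6 -> [9 9 9 10 8]

Answer: 9 9 9 10 8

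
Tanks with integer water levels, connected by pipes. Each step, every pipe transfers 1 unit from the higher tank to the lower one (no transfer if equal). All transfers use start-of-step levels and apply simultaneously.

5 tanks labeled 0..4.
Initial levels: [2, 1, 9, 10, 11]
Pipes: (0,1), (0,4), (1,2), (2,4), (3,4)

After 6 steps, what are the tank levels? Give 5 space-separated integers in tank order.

Step 1: flows [0->1,4->0,2->1,4->2,4->3] -> levels [2 3 9 11 8]
Step 2: flows [1->0,4->0,2->1,2->4,3->4] -> levels [4 3 7 10 9]
Step 3: flows [0->1,4->0,2->1,4->2,3->4] -> levels [4 5 7 9 8]
Step 4: flows [1->0,4->0,2->1,4->2,3->4] -> levels [6 5 7 8 7]
Step 5: flows [0->1,4->0,2->1,2=4,3->4] -> levels [6 7 6 7 7]
Step 6: flows [1->0,4->0,1->2,4->2,3=4] -> levels [8 5 8 7 5]

Answer: 8 5 8 7 5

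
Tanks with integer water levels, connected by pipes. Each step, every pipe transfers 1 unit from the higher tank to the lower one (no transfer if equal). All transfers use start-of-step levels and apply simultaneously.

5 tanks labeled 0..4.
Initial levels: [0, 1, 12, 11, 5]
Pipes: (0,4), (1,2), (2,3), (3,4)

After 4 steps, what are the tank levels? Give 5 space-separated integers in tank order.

Answer: 4 5 8 7 5

Derivation:
Step 1: flows [4->0,2->1,2->3,3->4] -> levels [1 2 10 11 5]
Step 2: flows [4->0,2->1,3->2,3->4] -> levels [2 3 10 9 5]
Step 3: flows [4->0,2->1,2->3,3->4] -> levels [3 4 8 9 5]
Step 4: flows [4->0,2->1,3->2,3->4] -> levels [4 5 8 7 5]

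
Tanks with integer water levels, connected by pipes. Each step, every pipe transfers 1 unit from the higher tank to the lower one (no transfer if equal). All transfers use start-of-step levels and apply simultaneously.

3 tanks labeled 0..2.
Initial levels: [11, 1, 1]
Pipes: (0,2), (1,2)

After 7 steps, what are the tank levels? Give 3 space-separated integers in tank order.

Answer: 4 4 5

Derivation:
Step 1: flows [0->2,1=2] -> levels [10 1 2]
Step 2: flows [0->2,2->1] -> levels [9 2 2]
Step 3: flows [0->2,1=2] -> levels [8 2 3]
Step 4: flows [0->2,2->1] -> levels [7 3 3]
Step 5: flows [0->2,1=2] -> levels [6 3 4]
Step 6: flows [0->2,2->1] -> levels [5 4 4]
Step 7: flows [0->2,1=2] -> levels [4 4 5]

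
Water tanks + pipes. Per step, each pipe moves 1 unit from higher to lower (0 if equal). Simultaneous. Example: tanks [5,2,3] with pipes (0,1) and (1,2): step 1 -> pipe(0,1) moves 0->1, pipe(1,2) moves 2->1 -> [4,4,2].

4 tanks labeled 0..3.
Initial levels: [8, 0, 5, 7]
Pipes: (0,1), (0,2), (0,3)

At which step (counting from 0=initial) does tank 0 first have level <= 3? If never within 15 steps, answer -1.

Answer: 5

Derivation:
Step 1: flows [0->1,0->2,0->3] -> levels [5 1 6 8]
Step 2: flows [0->1,2->0,3->0] -> levels [6 2 5 7]
Step 3: flows [0->1,0->2,3->0] -> levels [5 3 6 6]
Step 4: flows [0->1,2->0,3->0] -> levels [6 4 5 5]
Step 5: flows [0->1,0->2,0->3] -> levels [3 5 6 6]
Tank 0 first reaches <=3 at step 5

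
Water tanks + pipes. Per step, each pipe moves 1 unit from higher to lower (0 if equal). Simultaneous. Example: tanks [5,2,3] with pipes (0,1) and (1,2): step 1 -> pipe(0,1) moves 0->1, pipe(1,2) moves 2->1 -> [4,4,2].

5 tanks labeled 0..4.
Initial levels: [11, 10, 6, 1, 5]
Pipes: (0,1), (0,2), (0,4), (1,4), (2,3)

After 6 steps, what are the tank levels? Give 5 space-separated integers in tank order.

Answer: 5 8 7 5 8

Derivation:
Step 1: flows [0->1,0->2,0->4,1->4,2->3] -> levels [8 10 6 2 7]
Step 2: flows [1->0,0->2,0->4,1->4,2->3] -> levels [7 8 6 3 9]
Step 3: flows [1->0,0->2,4->0,4->1,2->3] -> levels [8 8 6 4 7]
Step 4: flows [0=1,0->2,0->4,1->4,2->3] -> levels [6 7 6 5 9]
Step 5: flows [1->0,0=2,4->0,4->1,2->3] -> levels [8 7 5 6 7]
Step 6: flows [0->1,0->2,0->4,1=4,3->2] -> levels [5 8 7 5 8]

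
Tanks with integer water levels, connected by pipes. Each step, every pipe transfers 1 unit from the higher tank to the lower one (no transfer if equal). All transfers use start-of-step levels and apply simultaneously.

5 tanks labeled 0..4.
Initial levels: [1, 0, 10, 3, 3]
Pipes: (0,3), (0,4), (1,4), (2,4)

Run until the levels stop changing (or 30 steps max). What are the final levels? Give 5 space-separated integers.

Answer: 4 4 4 3 2

Derivation:
Step 1: flows [3->0,4->0,4->1,2->4] -> levels [3 1 9 2 2]
Step 2: flows [0->3,0->4,4->1,2->4] -> levels [1 2 8 3 3]
Step 3: flows [3->0,4->0,4->1,2->4] -> levels [3 3 7 2 2]
Step 4: flows [0->3,0->4,1->4,2->4] -> levels [1 2 6 3 5]
Step 5: flows [3->0,4->0,4->1,2->4] -> levels [3 3 5 2 4]
Step 6: flows [0->3,4->0,4->1,2->4] -> levels [3 4 4 3 3]
Step 7: flows [0=3,0=4,1->4,2->4] -> levels [3 3 3 3 5]
Step 8: flows [0=3,4->0,4->1,4->2] -> levels [4 4 4 3 2]
Step 9: flows [0->3,0->4,1->4,2->4] -> levels [2 3 3 4 5]
Step 10: flows [3->0,4->0,4->1,4->2] -> levels [4 4 4 3 2]
  -> period-2 cycle: step 10 state = step 8 state; never stabilizes
  -> state at step 30: (30-8) mod 2 = 0, same as step 8 -> [4 4 4 3 2]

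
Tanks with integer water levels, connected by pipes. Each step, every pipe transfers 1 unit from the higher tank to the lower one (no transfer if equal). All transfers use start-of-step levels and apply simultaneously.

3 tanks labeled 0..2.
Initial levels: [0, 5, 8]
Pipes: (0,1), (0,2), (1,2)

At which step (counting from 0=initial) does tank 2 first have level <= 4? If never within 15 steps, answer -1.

Answer: 2

Derivation:
Step 1: flows [1->0,2->0,2->1] -> levels [2 5 6]
Step 2: flows [1->0,2->0,2->1] -> levels [4 5 4]
Tank 2 first reaches <=4 at step 2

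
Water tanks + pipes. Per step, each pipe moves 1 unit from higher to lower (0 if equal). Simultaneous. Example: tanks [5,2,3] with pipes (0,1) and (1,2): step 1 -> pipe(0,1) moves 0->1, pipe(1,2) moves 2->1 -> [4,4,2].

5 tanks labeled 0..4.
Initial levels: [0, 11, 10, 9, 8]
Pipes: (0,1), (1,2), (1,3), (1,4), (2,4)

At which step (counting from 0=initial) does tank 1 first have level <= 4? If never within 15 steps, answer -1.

Answer: -1

Derivation:
Step 1: flows [1->0,1->2,1->3,1->4,2->4] -> levels [1 7 10 10 10]
Step 2: flows [1->0,2->1,3->1,4->1,2=4] -> levels [2 9 9 9 9]
Step 3: flows [1->0,1=2,1=3,1=4,2=4] -> levels [3 8 9 9 9]
Step 4: flows [1->0,2->1,3->1,4->1,2=4] -> levels [4 10 8 8 8]
Step 5: flows [1->0,1->2,1->3,1->4,2=4] -> levels [5 6 9 9 9]
Step 6: flows [1->0,2->1,3->1,4->1,2=4] -> levels [6 8 8 8 8]
Step 7: flows [1->0,1=2,1=3,1=4,2=4] -> levels [7 7 8 8 8]
Step 8: flows [0=1,2->1,3->1,4->1,2=4] -> levels [7 10 7 7 7]
Step 9: flows [1->0,1->2,1->3,1->4,2=4] -> levels [8 6 8 8 8]
Step 10: flows [0->1,2->1,3->1,4->1,2=4] -> levels [7 10 7 7 7]
  -> period-2 cycle (repeats step 8); tank 1 never drops to <=4
Tank 1 never reaches <=4 within 15 steps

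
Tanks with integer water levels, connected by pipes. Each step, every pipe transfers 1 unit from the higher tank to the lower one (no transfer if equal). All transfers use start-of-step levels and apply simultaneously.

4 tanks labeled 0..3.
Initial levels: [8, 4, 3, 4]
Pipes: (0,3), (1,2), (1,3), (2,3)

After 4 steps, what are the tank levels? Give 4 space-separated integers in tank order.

Answer: 5 6 4 4

Derivation:
Step 1: flows [0->3,1->2,1=3,3->2] -> levels [7 3 5 4]
Step 2: flows [0->3,2->1,3->1,2->3] -> levels [6 5 3 5]
Step 3: flows [0->3,1->2,1=3,3->2] -> levels [5 4 5 5]
Step 4: flows [0=3,2->1,3->1,2=3] -> levels [5 6 4 4]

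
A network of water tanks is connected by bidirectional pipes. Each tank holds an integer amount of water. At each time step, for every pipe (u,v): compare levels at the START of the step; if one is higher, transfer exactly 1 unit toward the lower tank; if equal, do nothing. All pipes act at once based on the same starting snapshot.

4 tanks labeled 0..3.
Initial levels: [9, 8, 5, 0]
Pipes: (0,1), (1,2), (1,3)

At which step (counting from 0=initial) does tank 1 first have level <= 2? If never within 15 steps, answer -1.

Step 1: flows [0->1,1->2,1->3] -> levels [8 7 6 1]
Step 2: flows [0->1,1->2,1->3] -> levels [7 6 7 2]
Step 3: flows [0->1,2->1,1->3] -> levels [6 7 6 3]
Step 4: flows [1->0,1->2,1->3] -> levels [7 4 7 4]
Step 5: flows [0->1,2->1,1=3] -> levels [6 6 6 4]
Step 6: flows [0=1,1=2,1->3] -> levels [6 5 6 5]
Step 7: flows [0->1,2->1,1=3] -> levels [5 7 5 5]
Step 8: flows [1->0,1->2,1->3] -> levels [6 4 6 6]
Step 9: flows [0->1,2->1,3->1] -> levels [5 7 5 5]
  -> period-2 cycle (repeats step 7); tank 1 never drops to <=2
Tank 1 never reaches <=2 within 15 steps

Answer: -1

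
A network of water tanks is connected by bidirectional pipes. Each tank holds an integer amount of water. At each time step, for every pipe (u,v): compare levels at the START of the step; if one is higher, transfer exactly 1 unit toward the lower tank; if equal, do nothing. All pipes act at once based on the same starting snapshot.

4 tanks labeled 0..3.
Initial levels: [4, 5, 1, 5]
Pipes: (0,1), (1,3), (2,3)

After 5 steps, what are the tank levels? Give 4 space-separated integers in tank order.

Step 1: flows [1->0,1=3,3->2] -> levels [5 4 2 4]
Step 2: flows [0->1,1=3,3->2] -> levels [4 5 3 3]
Step 3: flows [1->0,1->3,2=3] -> levels [5 3 3 4]
Step 4: flows [0->1,3->1,3->2] -> levels [4 5 4 2]
Step 5: flows [1->0,1->3,2->3] -> levels [5 3 3 4]

Answer: 5 3 3 4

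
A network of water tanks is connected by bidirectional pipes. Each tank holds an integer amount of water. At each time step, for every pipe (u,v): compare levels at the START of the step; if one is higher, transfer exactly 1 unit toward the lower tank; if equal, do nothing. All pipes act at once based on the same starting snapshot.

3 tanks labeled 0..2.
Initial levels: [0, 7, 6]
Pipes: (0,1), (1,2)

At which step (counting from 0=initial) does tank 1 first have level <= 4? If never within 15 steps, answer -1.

Step 1: flows [1->0,1->2] -> levels [1 5 7]
Step 2: flows [1->0,2->1] -> levels [2 5 6]
Step 3: flows [1->0,2->1] -> levels [3 5 5]
Step 4: flows [1->0,1=2] -> levels [4 4 5]
Tank 1 first reaches <=4 at step 4

Answer: 4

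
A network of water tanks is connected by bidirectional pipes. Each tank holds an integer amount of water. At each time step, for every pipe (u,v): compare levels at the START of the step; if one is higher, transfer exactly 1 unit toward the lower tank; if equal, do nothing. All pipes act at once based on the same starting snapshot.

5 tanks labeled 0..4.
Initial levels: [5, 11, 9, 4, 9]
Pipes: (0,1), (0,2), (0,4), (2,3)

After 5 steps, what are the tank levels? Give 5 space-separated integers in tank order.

Answer: 10 7 6 8 7

Derivation:
Step 1: flows [1->0,2->0,4->0,2->3] -> levels [8 10 7 5 8]
Step 2: flows [1->0,0->2,0=4,2->3] -> levels [8 9 7 6 8]
Step 3: flows [1->0,0->2,0=4,2->3] -> levels [8 8 7 7 8]
Step 4: flows [0=1,0->2,0=4,2=3] -> levels [7 8 8 7 8]
Step 5: flows [1->0,2->0,4->0,2->3] -> levels [10 7 6 8 7]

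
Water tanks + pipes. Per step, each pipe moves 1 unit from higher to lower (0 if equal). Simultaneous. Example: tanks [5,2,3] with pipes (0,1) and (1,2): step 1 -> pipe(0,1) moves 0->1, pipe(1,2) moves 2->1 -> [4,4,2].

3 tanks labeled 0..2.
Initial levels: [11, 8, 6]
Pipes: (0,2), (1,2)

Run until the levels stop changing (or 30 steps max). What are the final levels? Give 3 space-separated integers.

Answer: 9 9 7

Derivation:
Step 1: flows [0->2,1->2] -> levels [10 7 8]
Step 2: flows [0->2,2->1] -> levels [9 8 8]
Step 3: flows [0->2,1=2] -> levels [8 8 9]
Step 4: flows [2->0,2->1] -> levels [9 9 7]
Step 5: flows [0->2,1->2] -> levels [8 8 9]
  -> period-2 cycle: step 5 state = step 3 state; never stabilizes
  -> state at step 30: (30-3) mod 2 = 1, same as step 4 -> [9 9 7]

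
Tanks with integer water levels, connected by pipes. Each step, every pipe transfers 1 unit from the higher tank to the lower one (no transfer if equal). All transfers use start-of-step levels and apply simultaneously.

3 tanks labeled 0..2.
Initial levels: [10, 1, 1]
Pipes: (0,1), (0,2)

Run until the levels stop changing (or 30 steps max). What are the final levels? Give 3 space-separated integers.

Answer: 4 4 4

Derivation:
Step 1: flows [0->1,0->2] -> levels [8 2 2]
Step 2: flows [0->1,0->2] -> levels [6 3 3]
Step 3: flows [0->1,0->2] -> levels [4 4 4]
Step 4: flows [0=1,0=2] -> levels [4 4 4]
  -> stable (no change)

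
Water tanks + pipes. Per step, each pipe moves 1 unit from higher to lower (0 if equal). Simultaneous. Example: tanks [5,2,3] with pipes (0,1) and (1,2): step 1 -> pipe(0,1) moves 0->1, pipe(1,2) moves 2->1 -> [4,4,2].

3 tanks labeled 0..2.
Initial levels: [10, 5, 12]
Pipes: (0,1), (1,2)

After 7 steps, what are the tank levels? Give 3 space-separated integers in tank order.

Answer: 9 9 9

Derivation:
Step 1: flows [0->1,2->1] -> levels [9 7 11]
Step 2: flows [0->1,2->1] -> levels [8 9 10]
Step 3: flows [1->0,2->1] -> levels [9 9 9]
Step 4: flows [0=1,1=2] -> levels [9 9 9]
  -> stable; steps 5..7 unchanged -> [9 9 9]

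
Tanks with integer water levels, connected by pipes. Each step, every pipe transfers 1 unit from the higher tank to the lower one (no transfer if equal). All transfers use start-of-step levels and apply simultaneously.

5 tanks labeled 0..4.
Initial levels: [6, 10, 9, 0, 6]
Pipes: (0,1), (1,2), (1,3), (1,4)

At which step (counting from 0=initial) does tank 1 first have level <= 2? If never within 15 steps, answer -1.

Step 1: flows [1->0,1->2,1->3,1->4] -> levels [7 6 10 1 7]
Step 2: flows [0->1,2->1,1->3,4->1] -> levels [6 8 9 2 6]
Step 3: flows [1->0,2->1,1->3,1->4] -> levels [7 6 8 3 7]
Step 4: flows [0->1,2->1,1->3,4->1] -> levels [6 8 7 4 6]
Step 5: flows [1->0,1->2,1->3,1->4] -> levels [7 4 8 5 7]
Step 6: flows [0->1,2->1,3->1,4->1] -> levels [6 8 7 4 6]
  -> period-2 cycle (repeats step 4); tank 1 never drops to <=2
Tank 1 never reaches <=2 within 15 steps

Answer: -1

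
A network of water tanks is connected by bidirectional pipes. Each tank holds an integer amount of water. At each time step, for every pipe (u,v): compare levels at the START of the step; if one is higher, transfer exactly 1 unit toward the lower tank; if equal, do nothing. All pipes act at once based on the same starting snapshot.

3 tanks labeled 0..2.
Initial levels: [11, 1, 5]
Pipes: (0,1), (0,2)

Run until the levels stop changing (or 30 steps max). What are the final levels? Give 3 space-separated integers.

Step 1: flows [0->1,0->2] -> levels [9 2 6]
Step 2: flows [0->1,0->2] -> levels [7 3 7]
Step 3: flows [0->1,0=2] -> levels [6 4 7]
Step 4: flows [0->1,2->0] -> levels [6 5 6]
Step 5: flows [0->1,0=2] -> levels [5 6 6]
Step 6: flows [1->0,2->0] -> levels [7 5 5]
Step 7: flows [0->1,0->2] -> levels [5 6 6]
  -> period-2 cycle: step 7 state = step 5 state; never stabilizes
  -> state at step 30: (30-5) mod 2 = 1, same as step 6 -> [7 5 5]

Answer: 7 5 5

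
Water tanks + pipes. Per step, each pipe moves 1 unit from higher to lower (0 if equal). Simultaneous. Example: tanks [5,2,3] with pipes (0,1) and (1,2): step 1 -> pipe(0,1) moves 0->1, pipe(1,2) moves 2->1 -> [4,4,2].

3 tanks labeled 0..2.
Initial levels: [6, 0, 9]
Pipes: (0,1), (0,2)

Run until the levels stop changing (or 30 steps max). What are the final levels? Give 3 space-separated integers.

Step 1: flows [0->1,2->0] -> levels [6 1 8]
Step 2: flows [0->1,2->0] -> levels [6 2 7]
Step 3: flows [0->1,2->0] -> levels [6 3 6]
Step 4: flows [0->1,0=2] -> levels [5 4 6]
Step 5: flows [0->1,2->0] -> levels [5 5 5]
Step 6: flows [0=1,0=2] -> levels [5 5 5]
  -> stable (no change)

Answer: 5 5 5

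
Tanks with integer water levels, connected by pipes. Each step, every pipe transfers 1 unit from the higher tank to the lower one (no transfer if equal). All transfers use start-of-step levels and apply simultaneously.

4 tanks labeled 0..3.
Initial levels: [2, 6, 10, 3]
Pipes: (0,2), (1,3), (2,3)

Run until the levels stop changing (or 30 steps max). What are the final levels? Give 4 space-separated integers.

Step 1: flows [2->0,1->3,2->3] -> levels [3 5 8 5]
Step 2: flows [2->0,1=3,2->3] -> levels [4 5 6 6]
Step 3: flows [2->0,3->1,2=3] -> levels [5 6 5 5]
Step 4: flows [0=2,1->3,2=3] -> levels [5 5 5 6]
Step 5: flows [0=2,3->1,3->2] -> levels [5 6 6 4]
Step 6: flows [2->0,1->3,2->3] -> levels [6 5 4 6]
Step 7: flows [0->2,3->1,3->2] -> levels [5 6 6 4]
  -> period-2 cycle: step 7 state = step 5 state; never stabilizes
  -> state at step 30: (30-5) mod 2 = 1, same as step 6 -> [6 5 4 6]

Answer: 6 5 4 6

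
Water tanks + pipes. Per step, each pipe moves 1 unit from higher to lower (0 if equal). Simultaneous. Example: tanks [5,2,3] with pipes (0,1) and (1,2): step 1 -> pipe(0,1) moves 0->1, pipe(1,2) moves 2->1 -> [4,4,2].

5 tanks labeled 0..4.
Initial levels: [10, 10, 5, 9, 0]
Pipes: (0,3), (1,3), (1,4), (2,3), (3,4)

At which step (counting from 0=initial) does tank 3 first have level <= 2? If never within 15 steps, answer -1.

Step 1: flows [0->3,1->3,1->4,3->2,3->4] -> levels [9 8 6 9 2]
Step 2: flows [0=3,3->1,1->4,3->2,3->4] -> levels [9 8 7 6 4]
Step 3: flows [0->3,1->3,1->4,2->3,3->4] -> levels [8 6 6 8 6]
Step 4: flows [0=3,3->1,1=4,3->2,3->4] -> levels [8 7 7 5 7]
Step 5: flows [0->3,1->3,1=4,2->3,4->3] -> levels [7 6 6 9 6]
Step 6: flows [3->0,3->1,1=4,3->2,3->4] -> levels [8 7 7 5 7]
  -> period-2 cycle (repeats step 4); tank 3 never drops to <=2
Tank 3 never reaches <=2 within 15 steps

Answer: -1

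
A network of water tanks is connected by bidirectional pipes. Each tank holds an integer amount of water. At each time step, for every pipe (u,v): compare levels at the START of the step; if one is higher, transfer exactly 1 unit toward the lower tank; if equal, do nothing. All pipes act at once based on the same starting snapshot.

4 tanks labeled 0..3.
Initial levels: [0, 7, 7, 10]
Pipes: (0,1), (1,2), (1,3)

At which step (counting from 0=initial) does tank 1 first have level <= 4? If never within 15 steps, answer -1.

Answer: 6

Derivation:
Step 1: flows [1->0,1=2,3->1] -> levels [1 7 7 9]
Step 2: flows [1->0,1=2,3->1] -> levels [2 7 7 8]
Step 3: flows [1->0,1=2,3->1] -> levels [3 7 7 7]
Step 4: flows [1->0,1=2,1=3] -> levels [4 6 7 7]
Step 5: flows [1->0,2->1,3->1] -> levels [5 7 6 6]
Step 6: flows [1->0,1->2,1->3] -> levels [6 4 7 7]
Tank 1 first reaches <=4 at step 6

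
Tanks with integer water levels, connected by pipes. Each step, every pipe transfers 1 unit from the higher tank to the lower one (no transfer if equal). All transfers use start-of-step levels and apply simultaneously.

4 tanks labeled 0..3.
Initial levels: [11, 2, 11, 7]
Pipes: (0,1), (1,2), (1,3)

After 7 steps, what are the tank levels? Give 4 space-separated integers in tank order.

Answer: 8 9 8 6

Derivation:
Step 1: flows [0->1,2->1,3->1] -> levels [10 5 10 6]
Step 2: flows [0->1,2->1,3->1] -> levels [9 8 9 5]
Step 3: flows [0->1,2->1,1->3] -> levels [8 9 8 6]
Step 4: flows [1->0,1->2,1->3] -> levels [9 6 9 7]
Step 5: flows [0->1,2->1,3->1] -> levels [8 9 8 6]
  -> period-2 cycle: step 5 state = step 3 state
  -> state at step 7: (7-3) mod 2 = 0, same as step 3 -> [8 9 8 6]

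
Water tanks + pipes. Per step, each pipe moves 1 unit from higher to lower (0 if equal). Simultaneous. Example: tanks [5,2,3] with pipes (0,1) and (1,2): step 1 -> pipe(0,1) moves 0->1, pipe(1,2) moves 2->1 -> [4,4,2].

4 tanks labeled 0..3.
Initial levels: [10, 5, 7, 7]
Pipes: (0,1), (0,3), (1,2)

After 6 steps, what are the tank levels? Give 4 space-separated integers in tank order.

Answer: 6 8 7 8

Derivation:
Step 1: flows [0->1,0->3,2->1] -> levels [8 7 6 8]
Step 2: flows [0->1,0=3,1->2] -> levels [7 7 7 8]
Step 3: flows [0=1,3->0,1=2] -> levels [8 7 7 7]
Step 4: flows [0->1,0->3,1=2] -> levels [6 8 7 8]
Step 5: flows [1->0,3->0,1->2] -> levels [8 6 8 7]
Step 6: flows [0->1,0->3,2->1] -> levels [6 8 7 8]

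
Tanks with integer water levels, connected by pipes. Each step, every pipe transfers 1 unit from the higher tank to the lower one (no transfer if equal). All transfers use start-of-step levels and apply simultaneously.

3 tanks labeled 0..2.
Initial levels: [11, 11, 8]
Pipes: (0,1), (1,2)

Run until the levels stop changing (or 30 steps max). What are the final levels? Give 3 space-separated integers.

Answer: 10 10 10

Derivation:
Step 1: flows [0=1,1->2] -> levels [11 10 9]
Step 2: flows [0->1,1->2] -> levels [10 10 10]
Step 3: flows [0=1,1=2] -> levels [10 10 10]
  -> stable (no change)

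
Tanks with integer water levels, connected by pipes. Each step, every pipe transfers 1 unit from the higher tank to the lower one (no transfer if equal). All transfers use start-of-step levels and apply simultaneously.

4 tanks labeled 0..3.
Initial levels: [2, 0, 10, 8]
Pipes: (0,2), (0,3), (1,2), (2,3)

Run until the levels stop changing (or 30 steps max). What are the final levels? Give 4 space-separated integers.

Step 1: flows [2->0,3->0,2->1,2->3] -> levels [4 1 7 8]
Step 2: flows [2->0,3->0,2->1,3->2] -> levels [6 2 6 6]
Step 3: flows [0=2,0=3,2->1,2=3] -> levels [6 3 5 6]
Step 4: flows [0->2,0=3,2->1,3->2] -> levels [5 4 6 5]
Step 5: flows [2->0,0=3,2->1,2->3] -> levels [6 5 3 6]
Step 6: flows [0->2,0=3,1->2,3->2] -> levels [5 4 6 5]
  -> period-2 cycle: step 6 state = step 4 state; never stabilizes
  -> state at step 30: (30-4) mod 2 = 0, same as step 4 -> [5 4 6 5]

Answer: 5 4 6 5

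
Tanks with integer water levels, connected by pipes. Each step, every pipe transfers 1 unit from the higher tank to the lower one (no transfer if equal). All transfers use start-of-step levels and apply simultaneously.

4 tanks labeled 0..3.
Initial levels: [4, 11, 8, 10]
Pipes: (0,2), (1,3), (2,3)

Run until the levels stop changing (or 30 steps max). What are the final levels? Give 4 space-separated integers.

Answer: 8 9 9 7

Derivation:
Step 1: flows [2->0,1->3,3->2] -> levels [5 10 8 10]
Step 2: flows [2->0,1=3,3->2] -> levels [6 10 8 9]
Step 3: flows [2->0,1->3,3->2] -> levels [7 9 8 9]
Step 4: flows [2->0,1=3,3->2] -> levels [8 9 8 8]
Step 5: flows [0=2,1->3,2=3] -> levels [8 8 8 9]
Step 6: flows [0=2,3->1,3->2] -> levels [8 9 9 7]
Step 7: flows [2->0,1->3,2->3] -> levels [9 8 7 9]
Step 8: flows [0->2,3->1,3->2] -> levels [8 9 9 7]
  -> period-2 cycle: step 8 state = step 6 state; never stabilizes
  -> state at step 30: (30-6) mod 2 = 0, same as step 6 -> [8 9 9 7]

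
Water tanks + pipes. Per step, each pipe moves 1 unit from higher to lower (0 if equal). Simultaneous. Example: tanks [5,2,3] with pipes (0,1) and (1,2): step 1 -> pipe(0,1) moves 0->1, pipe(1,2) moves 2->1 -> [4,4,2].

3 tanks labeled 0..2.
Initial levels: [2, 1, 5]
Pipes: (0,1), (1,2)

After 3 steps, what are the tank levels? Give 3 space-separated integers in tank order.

Step 1: flows [0->1,2->1] -> levels [1 3 4]
Step 2: flows [1->0,2->1] -> levels [2 3 3]
Step 3: flows [1->0,1=2] -> levels [3 2 3]

Answer: 3 2 3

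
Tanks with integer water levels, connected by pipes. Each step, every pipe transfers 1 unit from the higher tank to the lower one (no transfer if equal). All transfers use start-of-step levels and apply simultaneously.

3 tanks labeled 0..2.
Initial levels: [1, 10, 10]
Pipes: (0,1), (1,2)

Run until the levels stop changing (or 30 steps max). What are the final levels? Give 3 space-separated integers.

Answer: 7 7 7

Derivation:
Step 1: flows [1->0,1=2] -> levels [2 9 10]
Step 2: flows [1->0,2->1] -> levels [3 9 9]
Step 3: flows [1->0,1=2] -> levels [4 8 9]
Step 4: flows [1->0,2->1] -> levels [5 8 8]
Step 5: flows [1->0,1=2] -> levels [6 7 8]
Step 6: flows [1->0,2->1] -> levels [7 7 7]
Step 7: flows [0=1,1=2] -> levels [7 7 7]
  -> stable (no change)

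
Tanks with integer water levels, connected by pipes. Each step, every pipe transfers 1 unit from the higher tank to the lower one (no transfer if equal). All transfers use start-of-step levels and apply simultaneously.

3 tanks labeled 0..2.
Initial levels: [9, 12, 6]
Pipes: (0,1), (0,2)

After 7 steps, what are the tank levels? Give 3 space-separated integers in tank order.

Step 1: flows [1->0,0->2] -> levels [9 11 7]
Step 2: flows [1->0,0->2] -> levels [9 10 8]
Step 3: flows [1->0,0->2] -> levels [9 9 9]
Step 4: flows [0=1,0=2] -> levels [9 9 9]
  -> stable; steps 5..7 unchanged -> [9 9 9]

Answer: 9 9 9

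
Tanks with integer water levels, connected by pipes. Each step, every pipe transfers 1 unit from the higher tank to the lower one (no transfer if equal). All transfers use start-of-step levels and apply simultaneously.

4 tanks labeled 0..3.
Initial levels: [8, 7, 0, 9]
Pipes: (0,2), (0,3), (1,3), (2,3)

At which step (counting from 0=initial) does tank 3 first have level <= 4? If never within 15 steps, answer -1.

Step 1: flows [0->2,3->0,3->1,3->2] -> levels [8 8 2 6]
Step 2: flows [0->2,0->3,1->3,3->2] -> levels [6 7 4 7]
Step 3: flows [0->2,3->0,1=3,3->2] -> levels [6 7 6 5]
Step 4: flows [0=2,0->3,1->3,2->3] -> levels [5 6 5 8]
Step 5: flows [0=2,3->0,3->1,3->2] -> levels [6 7 6 5]
  -> period-2 cycle (repeats step 3); tank 3 never drops to <=4
Tank 3 never reaches <=4 within 15 steps

Answer: -1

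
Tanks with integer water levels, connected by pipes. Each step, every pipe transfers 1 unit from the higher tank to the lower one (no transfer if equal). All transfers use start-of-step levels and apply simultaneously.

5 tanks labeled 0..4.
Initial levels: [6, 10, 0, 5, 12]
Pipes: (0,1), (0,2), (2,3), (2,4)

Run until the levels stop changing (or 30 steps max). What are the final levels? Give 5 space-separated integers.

Step 1: flows [1->0,0->2,3->2,4->2] -> levels [6 9 3 4 11]
Step 2: flows [1->0,0->2,3->2,4->2] -> levels [6 8 6 3 10]
Step 3: flows [1->0,0=2,2->3,4->2] -> levels [7 7 6 4 9]
Step 4: flows [0=1,0->2,2->3,4->2] -> levels [6 7 7 5 8]
Step 5: flows [1->0,2->0,2->3,4->2] -> levels [8 6 6 6 7]
Step 6: flows [0->1,0->2,2=3,4->2] -> levels [6 7 8 6 6]
Step 7: flows [1->0,2->0,2->3,2->4] -> levels [8 6 5 7 7]
Step 8: flows [0->1,0->2,3->2,4->2] -> levels [6 7 8 6 6]
  -> period-2 cycle: step 8 state = step 6 state; never stabilizes
  -> state at step 30: (30-6) mod 2 = 0, same as step 6 -> [6 7 8 6 6]

Answer: 6 7 8 6 6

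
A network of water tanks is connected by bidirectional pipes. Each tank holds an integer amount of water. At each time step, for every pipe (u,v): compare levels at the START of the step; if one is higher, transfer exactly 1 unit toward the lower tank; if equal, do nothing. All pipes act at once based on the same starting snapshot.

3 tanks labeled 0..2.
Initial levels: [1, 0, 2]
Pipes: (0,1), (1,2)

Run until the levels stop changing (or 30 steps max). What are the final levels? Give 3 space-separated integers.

Step 1: flows [0->1,2->1] -> levels [0 2 1]
Step 2: flows [1->0,1->2] -> levels [1 0 2]
  -> period-2 cycle: step 2 state = step 0 state; never stabilizes
  -> state at step 30: (30-0) mod 2 = 0, same as step 0 -> [1 0 2]

Answer: 1 0 2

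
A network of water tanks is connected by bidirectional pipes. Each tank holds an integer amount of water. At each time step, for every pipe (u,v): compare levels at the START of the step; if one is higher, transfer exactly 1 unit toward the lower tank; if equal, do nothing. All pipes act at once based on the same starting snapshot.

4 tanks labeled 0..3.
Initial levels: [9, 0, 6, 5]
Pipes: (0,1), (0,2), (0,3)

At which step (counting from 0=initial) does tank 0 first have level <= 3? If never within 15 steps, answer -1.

Step 1: flows [0->1,0->2,0->3] -> levels [6 1 7 6]
Step 2: flows [0->1,2->0,0=3] -> levels [6 2 6 6]
Step 3: flows [0->1,0=2,0=3] -> levels [5 3 6 6]
Step 4: flows [0->1,2->0,3->0] -> levels [6 4 5 5]
Step 5: flows [0->1,0->2,0->3] -> levels [3 5 6 6]
Tank 0 first reaches <=3 at step 5

Answer: 5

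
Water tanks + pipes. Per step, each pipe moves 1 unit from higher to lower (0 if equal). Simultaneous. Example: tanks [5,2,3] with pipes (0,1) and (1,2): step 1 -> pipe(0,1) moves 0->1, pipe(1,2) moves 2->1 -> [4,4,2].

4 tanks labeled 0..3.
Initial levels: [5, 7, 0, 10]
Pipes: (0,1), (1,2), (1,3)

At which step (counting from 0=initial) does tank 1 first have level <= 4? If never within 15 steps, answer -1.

Step 1: flows [1->0,1->2,3->1] -> levels [6 6 1 9]
Step 2: flows [0=1,1->2,3->1] -> levels [6 6 2 8]
Step 3: flows [0=1,1->2,3->1] -> levels [6 6 3 7]
Step 4: flows [0=1,1->2,3->1] -> levels [6 6 4 6]
Step 5: flows [0=1,1->2,1=3] -> levels [6 5 5 6]
Step 6: flows [0->1,1=2,3->1] -> levels [5 7 5 5]
Step 7: flows [1->0,1->2,1->3] -> levels [6 4 6 6]
Tank 1 first reaches <=4 at step 7

Answer: 7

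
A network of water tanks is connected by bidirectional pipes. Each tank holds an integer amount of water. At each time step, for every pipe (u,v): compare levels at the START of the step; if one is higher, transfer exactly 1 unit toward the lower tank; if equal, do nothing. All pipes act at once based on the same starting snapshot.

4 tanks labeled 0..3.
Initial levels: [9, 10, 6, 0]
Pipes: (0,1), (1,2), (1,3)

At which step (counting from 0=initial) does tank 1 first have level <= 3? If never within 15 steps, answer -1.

Answer: -1

Derivation:
Step 1: flows [1->0,1->2,1->3] -> levels [10 7 7 1]
Step 2: flows [0->1,1=2,1->3] -> levels [9 7 7 2]
Step 3: flows [0->1,1=2,1->3] -> levels [8 7 7 3]
Step 4: flows [0->1,1=2,1->3] -> levels [7 7 7 4]
Step 5: flows [0=1,1=2,1->3] -> levels [7 6 7 5]
Step 6: flows [0->1,2->1,1->3] -> levels [6 7 6 6]
Step 7: flows [1->0,1->2,1->3] -> levels [7 4 7 7]
Step 8: flows [0->1,2->1,3->1] -> levels [6 7 6 6]
  -> period-2 cycle (repeats step 6); tank 1 never drops to <=3
Tank 1 never reaches <=3 within 15 steps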